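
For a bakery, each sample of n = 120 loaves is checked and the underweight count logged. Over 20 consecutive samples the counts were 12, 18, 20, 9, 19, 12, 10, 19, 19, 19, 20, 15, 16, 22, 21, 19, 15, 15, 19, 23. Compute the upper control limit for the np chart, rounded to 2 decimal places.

p̄ = Σdᵢ / (k·n) = 342 / (20 × 120) = 0.14250
UCL = np̄ + 3·√(np̄(1−p̄)) = 17.1000 + 3 × √(17.1000×0.85750) = 17.1000 + 3 × 3.8293 = 28.5878

28.59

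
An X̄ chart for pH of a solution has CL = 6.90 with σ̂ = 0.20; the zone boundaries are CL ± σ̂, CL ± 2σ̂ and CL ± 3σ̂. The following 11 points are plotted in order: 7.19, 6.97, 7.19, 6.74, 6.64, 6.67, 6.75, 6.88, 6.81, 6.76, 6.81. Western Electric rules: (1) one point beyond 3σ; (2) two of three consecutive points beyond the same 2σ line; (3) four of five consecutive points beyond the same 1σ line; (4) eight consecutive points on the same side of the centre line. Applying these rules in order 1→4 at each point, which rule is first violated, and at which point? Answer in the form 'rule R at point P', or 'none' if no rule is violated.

Zone of each point (C = within 1σ̂, B = 1σ̂–2σ̂, A = 2σ̂–3σ̂, * = beyond 3σ̂; sign = side of CL): 1:+B, 2:+C, 3:+B, 4:-C, 5:-B, 6:-B, 7:-C, 8:-C, 9:-C, 10:-C, 11:-C
Rule 4 (eight consecutive points on the same side of the centre line) is satisfied at point 11.

rule 4 at point 11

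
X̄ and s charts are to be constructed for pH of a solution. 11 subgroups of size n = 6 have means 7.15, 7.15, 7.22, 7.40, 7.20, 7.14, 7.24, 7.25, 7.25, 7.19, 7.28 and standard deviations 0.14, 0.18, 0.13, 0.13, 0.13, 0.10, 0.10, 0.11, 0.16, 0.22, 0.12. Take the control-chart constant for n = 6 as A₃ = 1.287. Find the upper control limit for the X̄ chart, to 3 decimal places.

X̄̄ = (7.15 + 7.15 + 7.22 + 7.40 + 7.20 + 7.14 + 7.24 + 7.25 + 7.25 + 7.19 + 7.28) / 11 = 7.2245
s̄ = (0.14 + 0.18 + 0.13 + 0.13 + 0.13 + 0.10 + 0.10 + 0.11 + 0.16 + 0.22 + 0.12) / 11 = 0.1382
UCL = X̄̄ + A₃·s̄ = 7.2245 + 1.287 × 0.1382 = 7.4024

7.402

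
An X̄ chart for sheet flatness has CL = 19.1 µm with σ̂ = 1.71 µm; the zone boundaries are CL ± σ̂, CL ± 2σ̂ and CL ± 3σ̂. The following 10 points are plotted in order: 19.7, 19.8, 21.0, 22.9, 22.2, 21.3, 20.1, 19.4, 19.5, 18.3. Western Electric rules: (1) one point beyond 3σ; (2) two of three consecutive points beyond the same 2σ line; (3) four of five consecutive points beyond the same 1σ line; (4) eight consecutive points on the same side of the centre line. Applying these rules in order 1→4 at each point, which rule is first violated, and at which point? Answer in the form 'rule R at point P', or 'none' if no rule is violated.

rule 3 at point 6

Zone of each point (C = within 1σ̂, B = 1σ̂–2σ̂, A = 2σ̂–3σ̂, * = beyond 3σ̂; sign = side of CL): 1:+C, 2:+C, 3:+B, 4:+A, 5:+B, 6:+B, 7:+C, 8:+C, 9:+C, 10:-C
Rule 3 (four of five consecutive points beyond the same 1σ limit) is satisfied at point 6.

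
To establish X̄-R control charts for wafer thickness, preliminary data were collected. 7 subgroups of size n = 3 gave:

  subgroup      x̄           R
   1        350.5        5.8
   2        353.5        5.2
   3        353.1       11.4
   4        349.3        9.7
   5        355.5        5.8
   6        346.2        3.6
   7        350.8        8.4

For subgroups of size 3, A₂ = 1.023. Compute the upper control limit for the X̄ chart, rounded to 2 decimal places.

X̄̄ = (350.5 + 353.5 + 353.1 + 349.3 + 355.5 + 346.2 + 350.8) / 7 = 2458.9000 / 7 = 351.2714
R̄ = (5.8 + 5.2 + 11.4 + 9.7 + 5.8 + 3.6 + 8.4) / 7 = 49.9000 / 7 = 7.1286
UCL = X̄̄ + A₂·R̄ = 351.2714 + 1.023 × 7.1286 = 358.5640

358.56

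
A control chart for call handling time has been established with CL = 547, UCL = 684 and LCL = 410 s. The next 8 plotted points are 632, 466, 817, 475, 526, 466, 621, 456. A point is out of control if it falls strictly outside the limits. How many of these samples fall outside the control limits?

1

Compare each point to [410, 684]: sample 3 = 817 > UCL.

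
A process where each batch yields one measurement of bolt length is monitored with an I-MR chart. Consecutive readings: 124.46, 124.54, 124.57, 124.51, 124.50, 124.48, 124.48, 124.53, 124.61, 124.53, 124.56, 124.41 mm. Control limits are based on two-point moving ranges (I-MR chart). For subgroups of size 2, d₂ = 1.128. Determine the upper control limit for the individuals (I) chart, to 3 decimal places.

124.658

X̄ = (124.46 + 124.54 + 124.57 + 124.51 + 124.50 + 124.48 + 124.48 + 124.53 + 124.61 + 124.53 + 124.56 + 124.41) / 12 = 124.5150
Moving ranges: 0.08, 0.03, 0.06, 0.01, 0.02, 0.00, 0.05, 0.08, 0.08, 0.03, 0.15; M̄R̄ = 0.5900 / 11 = 0.0536
UCL = X̄ + 3·M̄R̄/d₂ = 124.5150 + 3 × 0.0536 / 1.128 = 124.6576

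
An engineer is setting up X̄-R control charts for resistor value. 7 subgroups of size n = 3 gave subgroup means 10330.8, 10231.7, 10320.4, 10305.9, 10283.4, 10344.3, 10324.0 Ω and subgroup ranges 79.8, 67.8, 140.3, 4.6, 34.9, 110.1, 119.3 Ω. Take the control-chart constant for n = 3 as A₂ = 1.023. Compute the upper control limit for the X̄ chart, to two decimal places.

X̄̄ = (10330.8 + 10231.7 + 10320.4 + 10305.9 + 10283.4 + 10344.3 + 10324.0) / 7 = 72140.5000 / 7 = 10305.7857
R̄ = (79.8 + 67.8 + 140.3 + 4.6 + 34.9 + 110.1 + 119.3) / 7 = 556.8000 / 7 = 79.5429
UCL = X̄̄ + A₂·R̄ = 10305.7857 + 1.023 × 79.5429 = 10387.1581

10387.16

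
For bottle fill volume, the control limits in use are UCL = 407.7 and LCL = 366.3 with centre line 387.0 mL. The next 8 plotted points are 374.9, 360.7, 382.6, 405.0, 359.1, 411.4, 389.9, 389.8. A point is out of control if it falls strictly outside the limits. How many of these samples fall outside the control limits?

3

Compare each point to [366.3, 407.7]: sample 2 = 360.7 < LCL; sample 5 = 359.1 < LCL; sample 6 = 411.4 > UCL.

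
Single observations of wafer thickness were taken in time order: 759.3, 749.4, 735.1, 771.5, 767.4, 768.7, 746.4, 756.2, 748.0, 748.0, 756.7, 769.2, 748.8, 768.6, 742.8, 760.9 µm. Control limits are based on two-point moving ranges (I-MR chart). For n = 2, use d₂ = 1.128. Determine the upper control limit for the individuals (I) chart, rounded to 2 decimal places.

793.58

X̄ = (759.3 + 749.4 + 735.1 + 771.5 + 767.4 + 768.7 + 746.4 + 756.2 + 748.0 + 748.0 + 756.7 + 769.2 + 748.8 + 768.6 + 742.8 + 760.9) / 16 = 756.0625
Moving ranges: 9.9, 14.3, 36.4, 4.1, 1.3, 22.3, 9.8, 8.2, 0.0, 8.7, 12.5, 20.4, 19.8, 25.8, 18.1; M̄R̄ = 211.6000 / 15 = 14.1067
UCL = X̄ + 3·M̄R̄/d₂ = 756.0625 + 3 × 14.1067 / 1.128 = 793.5802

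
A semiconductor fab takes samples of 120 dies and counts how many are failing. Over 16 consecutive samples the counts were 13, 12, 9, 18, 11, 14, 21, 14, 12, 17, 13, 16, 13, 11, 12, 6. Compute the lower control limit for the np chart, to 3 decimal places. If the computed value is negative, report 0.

2.950

p̄ = Σdᵢ / (k·n) = 212 / (16 × 120) = 0.11042
LCL = np̄ − 3·√(np̄(1−p̄)) = 13.2500 − 3 × 3.4332 = 2.9503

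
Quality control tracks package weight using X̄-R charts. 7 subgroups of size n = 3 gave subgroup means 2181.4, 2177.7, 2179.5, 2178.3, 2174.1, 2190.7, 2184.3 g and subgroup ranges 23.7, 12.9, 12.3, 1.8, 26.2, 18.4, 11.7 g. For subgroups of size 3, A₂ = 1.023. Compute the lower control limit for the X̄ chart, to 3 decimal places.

2165.220

X̄̄ = (2181.4 + 2177.7 + 2179.5 + 2178.3 + 2174.1 + 2190.7 + 2184.3) / 7 = 15266.0000 / 7 = 2180.8571
R̄ = (23.7 + 12.9 + 12.3 + 1.8 + 26.2 + 18.4 + 11.7) / 7 = 107.0000 / 7 = 15.2857
LCL = X̄̄ − A₂·R̄ = 2180.8571 − 1.023 × 15.2857 = 2165.2199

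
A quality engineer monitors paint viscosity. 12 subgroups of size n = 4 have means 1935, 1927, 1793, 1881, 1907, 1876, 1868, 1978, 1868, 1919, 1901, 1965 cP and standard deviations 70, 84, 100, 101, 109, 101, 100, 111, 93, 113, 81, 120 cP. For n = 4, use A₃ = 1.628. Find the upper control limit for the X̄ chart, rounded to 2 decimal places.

2061.99

X̄̄ = (1935 + 1927 + 1793 + 1881 + 1907 + 1876 + 1868 + 1978 + 1868 + 1919 + 1901 + 1965) / 12 = 1901.5000
s̄ = (70 + 84 + 100 + 101 + 109 + 101 + 100 + 111 + 93 + 113 + 81 + 120) / 12 = 98.5833
UCL = X̄̄ + A₃·s̄ = 1901.5000 + 1.628 × 98.5833 = 2061.9937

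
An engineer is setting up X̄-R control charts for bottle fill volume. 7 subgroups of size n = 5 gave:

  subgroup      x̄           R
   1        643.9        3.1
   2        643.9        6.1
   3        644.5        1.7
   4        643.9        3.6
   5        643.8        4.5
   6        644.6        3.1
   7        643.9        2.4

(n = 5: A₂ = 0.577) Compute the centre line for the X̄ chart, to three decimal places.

X̄̄ = (643.9 + 643.9 + 644.5 + 643.9 + 643.8 + 644.6 + 643.9) / 7 = 4508.5000 / 7 = 644.0714
CL = X̄̄ = 644.0714

644.071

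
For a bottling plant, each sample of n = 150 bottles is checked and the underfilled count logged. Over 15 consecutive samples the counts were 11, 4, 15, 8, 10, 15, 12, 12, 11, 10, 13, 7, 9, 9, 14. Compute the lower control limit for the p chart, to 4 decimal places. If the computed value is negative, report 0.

p̄ = Σdᵢ / (k·n) = 160 / (15 × 150) = 0.07111
LCL = p̄ − 3·√(p̄(1−p̄)/n) = 0.07111 − 3 × 0.02098 = 0.00816

0.0082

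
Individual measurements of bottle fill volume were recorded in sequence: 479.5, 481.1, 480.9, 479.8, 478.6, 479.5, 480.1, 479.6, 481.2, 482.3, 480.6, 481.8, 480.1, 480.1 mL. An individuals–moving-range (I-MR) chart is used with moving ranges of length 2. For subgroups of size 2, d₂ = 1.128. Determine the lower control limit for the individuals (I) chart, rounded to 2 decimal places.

477.63

X̄ = (479.5 + 481.1 + 480.9 + 479.8 + 478.6 + 479.5 + 480.1 + 479.6 + 481.2 + 482.3 + 480.6 + 481.8 + 480.1 + 480.1) / 14 = 480.3714
Moving ranges: 1.6, 0.2, 1.1, 1.2, 0.9, 0.6, 0.5, 1.6, 1.1, 1.7, 1.2, 1.7, 0.0; M̄R̄ = 13.4000 / 13 = 1.0308
LCL = X̄ − 3·M̄R̄/d₂ = 480.3714 − 3 × 1.0308 / 1.128 = 477.6300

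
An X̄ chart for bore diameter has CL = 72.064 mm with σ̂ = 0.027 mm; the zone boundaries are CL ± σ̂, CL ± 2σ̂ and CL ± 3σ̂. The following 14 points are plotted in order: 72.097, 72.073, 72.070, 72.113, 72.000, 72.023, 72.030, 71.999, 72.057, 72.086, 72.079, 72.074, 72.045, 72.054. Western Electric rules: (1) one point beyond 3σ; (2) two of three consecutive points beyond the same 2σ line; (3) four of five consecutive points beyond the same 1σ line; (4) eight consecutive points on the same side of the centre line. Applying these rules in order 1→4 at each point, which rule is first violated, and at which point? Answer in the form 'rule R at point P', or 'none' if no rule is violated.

rule 3 at point 8

Zone of each point (C = within 1σ̂, B = 1σ̂–2σ̂, A = 2σ̂–3σ̂, * = beyond 3σ̂; sign = side of CL): 1:+B, 2:+C, 3:+C, 4:+B, 5:-A, 6:-B, 7:-B, 8:-A, 9:-C, 10:+C, 11:+C, 12:+C, 13:-C, 14:-C
Rule 3 (four of five consecutive points beyond the same 1σ limit) is satisfied at point 8.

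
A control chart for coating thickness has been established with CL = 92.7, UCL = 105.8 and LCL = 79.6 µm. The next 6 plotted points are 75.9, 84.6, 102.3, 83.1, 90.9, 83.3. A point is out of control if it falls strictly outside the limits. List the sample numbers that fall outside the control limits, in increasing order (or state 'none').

Compare each point to [79.6, 105.8]: sample 1 = 75.9 < LCL.

1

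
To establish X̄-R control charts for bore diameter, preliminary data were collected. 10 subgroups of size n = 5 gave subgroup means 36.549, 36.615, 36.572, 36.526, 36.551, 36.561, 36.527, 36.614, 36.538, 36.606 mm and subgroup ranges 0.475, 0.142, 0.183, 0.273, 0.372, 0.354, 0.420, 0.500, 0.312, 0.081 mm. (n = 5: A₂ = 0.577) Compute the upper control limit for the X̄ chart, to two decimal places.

X̄̄ = (36.549 + 36.615 + 36.572 + 36.526 + 36.551 + 36.561 + 36.527 + 36.614 + 36.538 + 36.606) / 10 = 365.6590 / 10 = 36.5659
R̄ = (0.475 + 0.142 + 0.183 + 0.273 + 0.372 + 0.354 + 0.420 + 0.500 + 0.312 + 0.081) / 10 = 3.1120 / 10 = 0.3112
UCL = X̄̄ + A₂·R̄ = 36.5659 + 0.577 × 0.3112 = 36.7455

36.75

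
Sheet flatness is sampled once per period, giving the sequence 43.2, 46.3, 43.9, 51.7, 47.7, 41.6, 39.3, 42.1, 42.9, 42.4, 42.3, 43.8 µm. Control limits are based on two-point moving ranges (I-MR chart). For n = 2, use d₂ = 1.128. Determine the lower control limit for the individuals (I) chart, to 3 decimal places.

X̄ = (43.2 + 46.3 + 43.9 + 51.7 + 47.7 + 41.6 + 39.3 + 42.1 + 42.9 + 42.4 + 42.3 + 43.8) / 12 = 43.9333
Moving ranges: 3.1, 2.4, 7.8, 4.0, 6.1, 2.3, 2.8, 0.8, 0.5, 0.1, 1.5; M̄R̄ = 31.4000 / 11 = 2.8545
LCL = X̄ − 3·M̄R̄/d₂ = 43.9333 − 3 × 2.8545 / 1.128 = 36.3415

36.341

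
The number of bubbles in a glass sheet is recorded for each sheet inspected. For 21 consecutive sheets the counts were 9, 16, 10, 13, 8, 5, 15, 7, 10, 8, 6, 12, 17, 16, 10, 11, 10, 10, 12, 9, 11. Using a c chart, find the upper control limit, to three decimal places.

c̄ = (9 + 16 + 10 + 13 + 8 + 5 + 15 + 7 + 10 + 8 + 6 + 12 + 17 + 16 + 10 + 11 + 10 + 10 + 12 + 9 + 11) / 21 = 225 / 21 = 10.7143
UCL = c̄ + 3√c̄ = 10.7143 + 3 × √10.7143 = 10.7143 + 3 × 3.2733 = 20.5341

20.534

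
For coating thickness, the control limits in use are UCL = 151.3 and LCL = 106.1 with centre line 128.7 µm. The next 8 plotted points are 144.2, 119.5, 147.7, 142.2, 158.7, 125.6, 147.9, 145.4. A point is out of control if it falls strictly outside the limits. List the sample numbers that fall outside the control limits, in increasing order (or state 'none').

Compare each point to [106.1, 151.3]: sample 5 = 158.7 > UCL.

5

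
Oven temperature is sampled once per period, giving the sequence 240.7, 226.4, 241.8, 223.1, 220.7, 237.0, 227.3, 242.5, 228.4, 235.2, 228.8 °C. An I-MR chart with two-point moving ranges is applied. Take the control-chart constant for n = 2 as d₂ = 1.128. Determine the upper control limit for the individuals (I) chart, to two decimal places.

X̄ = (240.7 + 226.4 + 241.8 + 223.1 + 220.7 + 237.0 + 227.3 + 242.5 + 228.4 + 235.2 + 228.8) / 11 = 231.9909
Moving ranges: 14.3, 15.4, 18.7, 2.4, 16.3, 9.7, 15.2, 14.1, 6.8, 6.4; M̄R̄ = 119.3000 / 10 = 11.9300
UCL = X̄ + 3·M̄R̄/d₂ = 231.9909 + 3 × 11.9300 / 1.128 = 263.7196

263.72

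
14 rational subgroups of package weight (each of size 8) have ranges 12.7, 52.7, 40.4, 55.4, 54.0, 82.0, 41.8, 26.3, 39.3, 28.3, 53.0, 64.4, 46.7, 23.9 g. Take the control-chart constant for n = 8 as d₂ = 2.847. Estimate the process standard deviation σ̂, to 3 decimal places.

R̄ = (12.7 + 52.7 + 40.4 + 55.4 + 54.0 + 82.0 + 41.8 + 26.3 + 39.3 + 28.3 + 53.0 + 64.4 + 46.7 + 23.9) / 14 = 44.3500
σ̂ = R̄ / d₂ = 44.3500 / 2.847 = 15.5778

15.578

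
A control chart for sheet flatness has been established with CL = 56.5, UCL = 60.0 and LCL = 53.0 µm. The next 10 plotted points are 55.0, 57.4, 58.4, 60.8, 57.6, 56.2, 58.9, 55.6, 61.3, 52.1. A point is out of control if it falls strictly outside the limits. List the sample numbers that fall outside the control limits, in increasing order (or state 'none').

4, 9, 10

Compare each point to [53.0, 60.0]: sample 4 = 60.8 > UCL; sample 9 = 61.3 > UCL; sample 10 = 52.1 < LCL.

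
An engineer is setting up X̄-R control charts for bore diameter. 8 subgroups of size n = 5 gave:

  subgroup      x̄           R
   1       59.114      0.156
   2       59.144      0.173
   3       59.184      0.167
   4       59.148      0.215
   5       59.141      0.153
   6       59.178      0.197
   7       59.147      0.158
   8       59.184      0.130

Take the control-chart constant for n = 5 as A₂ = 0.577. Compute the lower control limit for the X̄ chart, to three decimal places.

59.058

X̄̄ = (59.114 + 59.144 + 59.184 + 59.148 + 59.141 + 59.178 + 59.147 + 59.184) / 8 = 473.2400 / 8 = 59.1550
R̄ = (0.156 + 0.173 + 0.167 + 0.215 + 0.153 + 0.197 + 0.158 + 0.130) / 8 = 1.3490 / 8 = 0.1686
LCL = X̄̄ − A₂·R̄ = 59.1550 − 0.577 × 0.1686 = 59.0577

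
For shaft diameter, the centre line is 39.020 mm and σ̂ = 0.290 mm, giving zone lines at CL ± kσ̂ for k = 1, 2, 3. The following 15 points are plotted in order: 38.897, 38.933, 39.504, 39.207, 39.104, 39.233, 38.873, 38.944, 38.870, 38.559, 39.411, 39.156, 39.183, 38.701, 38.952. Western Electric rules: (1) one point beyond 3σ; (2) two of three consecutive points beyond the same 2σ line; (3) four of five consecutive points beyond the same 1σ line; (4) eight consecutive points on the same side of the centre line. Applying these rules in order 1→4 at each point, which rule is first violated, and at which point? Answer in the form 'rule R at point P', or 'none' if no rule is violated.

none

Zone of each point (C = within 1σ̂, B = 1σ̂–2σ̂, A = 2σ̂–3σ̂, * = beyond 3σ̂; sign = side of CL): 1:-C, 2:-C, 3:+B, 4:+C, 5:+C, 6:+C, 7:-C, 8:-C, 9:-C, 10:-B, 11:+B, 12:+C, 13:+C, 14:-B, 15:-C
No rule fires across all 15 points.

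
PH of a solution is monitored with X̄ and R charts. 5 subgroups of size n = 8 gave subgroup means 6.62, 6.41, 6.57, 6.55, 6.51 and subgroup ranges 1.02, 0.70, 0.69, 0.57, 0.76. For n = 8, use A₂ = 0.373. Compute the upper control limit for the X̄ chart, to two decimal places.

6.81

X̄̄ = (6.62 + 6.41 + 6.57 + 6.55 + 6.51) / 5 = 32.6600 / 5 = 6.5320
R̄ = (1.02 + 0.70 + 0.69 + 0.57 + 0.76) / 5 = 3.7400 / 5 = 0.7480
UCL = X̄̄ + A₂·R̄ = 6.5320 + 0.373 × 0.7480 = 6.8110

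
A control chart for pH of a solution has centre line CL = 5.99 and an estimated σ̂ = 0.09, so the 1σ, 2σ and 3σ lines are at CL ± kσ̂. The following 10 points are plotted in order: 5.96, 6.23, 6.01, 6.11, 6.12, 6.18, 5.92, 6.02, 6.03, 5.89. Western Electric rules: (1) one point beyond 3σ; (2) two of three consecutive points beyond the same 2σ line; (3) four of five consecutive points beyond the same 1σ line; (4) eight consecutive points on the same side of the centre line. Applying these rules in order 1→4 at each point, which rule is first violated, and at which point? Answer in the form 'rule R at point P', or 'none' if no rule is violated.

Zone of each point (C = within 1σ̂, B = 1σ̂–2σ̂, A = 2σ̂–3σ̂, * = beyond 3σ̂; sign = side of CL): 1:-C, 2:+A, 3:+C, 4:+B, 5:+B, 6:+A, 7:-C, 8:+C, 9:+C, 10:-B
Rule 3 (four of five consecutive points beyond the same 1σ limit) is satisfied at point 6.

rule 3 at point 6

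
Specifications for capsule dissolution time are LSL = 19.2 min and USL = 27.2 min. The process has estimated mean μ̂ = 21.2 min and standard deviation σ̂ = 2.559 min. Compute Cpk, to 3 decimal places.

Cpu = (USL − μ̂) / (3σ̂) = (27.2 − 21.2) / (3 × 2.559) = 0.7816; Cpl = (μ̂ − LSL) / (3σ̂) = (21.2 − 19.2) / (3 × 2.559) = 0.2605; Cpk = min(Cpu, Cpl) = 0.2605

0.261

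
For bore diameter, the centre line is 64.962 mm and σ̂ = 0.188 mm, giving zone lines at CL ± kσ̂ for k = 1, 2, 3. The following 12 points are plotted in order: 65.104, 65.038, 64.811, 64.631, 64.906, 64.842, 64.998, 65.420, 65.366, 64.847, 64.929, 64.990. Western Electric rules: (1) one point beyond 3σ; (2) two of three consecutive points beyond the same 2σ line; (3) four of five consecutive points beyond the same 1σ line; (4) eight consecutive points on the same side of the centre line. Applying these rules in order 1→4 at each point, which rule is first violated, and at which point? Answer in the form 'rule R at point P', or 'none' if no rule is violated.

rule 2 at point 9

Zone of each point (C = within 1σ̂, B = 1σ̂–2σ̂, A = 2σ̂–3σ̂, * = beyond 3σ̂; sign = side of CL): 1:+C, 2:+C, 3:-C, 4:-B, 5:-C, 6:-C, 7:+C, 8:+A, 9:+A, 10:-C, 11:-C, 12:+C
Rule 2 (two of three consecutive points beyond the same 2σ limit) is satisfied at point 9.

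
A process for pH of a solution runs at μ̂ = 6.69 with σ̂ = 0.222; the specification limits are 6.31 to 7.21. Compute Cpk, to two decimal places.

0.57

Cpu = (USL − μ̂) / (3σ̂) = (7.21 − 6.69) / (3 × 0.222) = 0.7808; Cpl = (μ̂ − LSL) / (3σ̂) = (6.69 − 6.31) / (3 × 0.222) = 0.5706; Cpk = min(Cpu, Cpl) = 0.5706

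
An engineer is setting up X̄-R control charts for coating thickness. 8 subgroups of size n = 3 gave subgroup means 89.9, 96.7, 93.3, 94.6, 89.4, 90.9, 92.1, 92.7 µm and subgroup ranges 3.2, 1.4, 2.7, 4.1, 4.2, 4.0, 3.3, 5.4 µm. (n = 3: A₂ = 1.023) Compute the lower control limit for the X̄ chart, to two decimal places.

X̄̄ = (89.9 + 96.7 + 93.3 + 94.6 + 89.4 + 90.9 + 92.1 + 92.7) / 8 = 739.6000 / 8 = 92.4500
R̄ = (3.2 + 1.4 + 2.7 + 4.1 + 4.2 + 4.0 + 3.3 + 5.4) / 8 = 28.3000 / 8 = 3.5375
LCL = X̄̄ − A₂·R̄ = 92.4500 − 1.023 × 3.5375 = 88.8311

88.83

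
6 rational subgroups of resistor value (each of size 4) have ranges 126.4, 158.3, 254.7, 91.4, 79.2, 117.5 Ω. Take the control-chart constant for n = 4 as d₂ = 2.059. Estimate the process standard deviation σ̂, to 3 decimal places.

R̄ = (126.4 + 158.3 + 254.7 + 91.4 + 79.2 + 117.5) / 6 = 137.9167
σ̂ = R̄ / d₂ = 137.9167 / 2.059 = 66.9824

66.982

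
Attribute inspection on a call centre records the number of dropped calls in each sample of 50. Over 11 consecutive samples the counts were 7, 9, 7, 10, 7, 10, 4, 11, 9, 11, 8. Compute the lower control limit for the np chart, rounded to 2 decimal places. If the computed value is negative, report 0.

0.50

p̄ = Σdᵢ / (k·n) = 93 / (11 × 50) = 0.16909
LCL = np̄ − 3·√(np̄(1−p̄)) = 8.4545 − 3 × 2.6505 = 0.5032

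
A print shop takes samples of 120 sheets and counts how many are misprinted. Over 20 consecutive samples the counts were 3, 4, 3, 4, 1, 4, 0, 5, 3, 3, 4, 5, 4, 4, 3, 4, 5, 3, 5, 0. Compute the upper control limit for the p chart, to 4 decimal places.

p̄ = Σdᵢ / (k·n) = 67 / (20 × 120) = 0.02792
UCL = p̄ + 3·√(p̄(1−p̄)/n) = 0.02792 + 3 × √(0.02792×0.97208/120) = 0.02792 + 3 × 0.01504 = 0.07303

0.0730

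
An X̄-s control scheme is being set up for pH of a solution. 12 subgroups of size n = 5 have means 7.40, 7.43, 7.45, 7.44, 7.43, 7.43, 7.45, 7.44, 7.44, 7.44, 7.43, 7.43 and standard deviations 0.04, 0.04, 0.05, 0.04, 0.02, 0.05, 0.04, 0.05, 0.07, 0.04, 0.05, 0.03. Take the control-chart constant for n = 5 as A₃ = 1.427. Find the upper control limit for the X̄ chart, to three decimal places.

7.496

X̄̄ = (7.40 + 7.43 + 7.45 + 7.44 + 7.43 + 7.43 + 7.45 + 7.44 + 7.44 + 7.44 + 7.43 + 7.43) / 12 = 7.4342
s̄ = (0.04 + 0.04 + 0.05 + 0.04 + 0.02 + 0.05 + 0.04 + 0.05 + 0.07 + 0.04 + 0.05 + 0.03) / 12 = 0.0433
UCL = X̄̄ + A₃·s̄ = 7.4342 + 1.427 × 0.0433 = 7.4960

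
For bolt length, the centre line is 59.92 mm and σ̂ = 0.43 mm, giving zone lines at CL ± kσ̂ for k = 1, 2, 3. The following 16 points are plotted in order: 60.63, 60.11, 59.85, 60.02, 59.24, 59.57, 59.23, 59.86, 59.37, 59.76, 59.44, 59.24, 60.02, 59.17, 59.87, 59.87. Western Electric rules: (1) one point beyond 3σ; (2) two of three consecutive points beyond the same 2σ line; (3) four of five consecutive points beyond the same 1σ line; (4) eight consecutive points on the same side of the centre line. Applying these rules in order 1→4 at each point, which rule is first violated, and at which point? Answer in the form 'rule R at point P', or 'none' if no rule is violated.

rule 4 at point 12

Zone of each point (C = within 1σ̂, B = 1σ̂–2σ̂, A = 2σ̂–3σ̂, * = beyond 3σ̂; sign = side of CL): 1:+B, 2:+C, 3:-C, 4:+C, 5:-B, 6:-C, 7:-B, 8:-C, 9:-B, 10:-C, 11:-B, 12:-B, 13:+C, 14:-B, 15:-C, 16:-C
Rule 4 (eight consecutive points on the same side of the centre line) is satisfied at point 12.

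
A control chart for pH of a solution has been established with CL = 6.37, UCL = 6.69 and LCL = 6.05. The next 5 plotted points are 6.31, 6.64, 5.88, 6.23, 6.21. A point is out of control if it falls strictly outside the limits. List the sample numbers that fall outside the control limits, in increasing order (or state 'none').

Compare each point to [6.05, 6.69]: sample 3 = 5.88 < LCL.

3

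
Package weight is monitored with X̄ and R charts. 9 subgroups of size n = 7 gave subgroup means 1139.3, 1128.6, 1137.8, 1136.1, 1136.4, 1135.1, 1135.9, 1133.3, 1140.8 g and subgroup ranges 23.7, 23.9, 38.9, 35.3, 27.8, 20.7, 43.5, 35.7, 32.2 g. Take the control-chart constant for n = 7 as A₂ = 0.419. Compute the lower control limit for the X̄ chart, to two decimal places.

X̄̄ = (1139.3 + 1128.6 + 1137.8 + 1136.1 + 1136.4 + 1135.1 + 1135.9 + 1133.3 + 1140.8) / 9 = 10223.3000 / 9 = 1135.9222
R̄ = (23.7 + 23.9 + 38.9 + 35.3 + 27.8 + 20.7 + 43.5 + 35.7 + 32.2) / 9 = 281.7000 / 9 = 31.3000
LCL = X̄̄ − A₂·R̄ = 1135.9222 − 0.419 × 31.3000 = 1122.8075

1122.81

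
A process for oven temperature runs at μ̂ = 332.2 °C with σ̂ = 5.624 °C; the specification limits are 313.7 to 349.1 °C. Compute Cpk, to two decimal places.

1.00

Cpu = (USL − μ̂) / (3σ̂) = (349.1 − 332.2) / (3 × 5.624) = 1.0017; Cpl = (μ̂ − LSL) / (3σ̂) = (332.2 − 313.7) / (3 × 5.624) = 1.0965; Cpk = min(Cpu, Cpl) = 1.0017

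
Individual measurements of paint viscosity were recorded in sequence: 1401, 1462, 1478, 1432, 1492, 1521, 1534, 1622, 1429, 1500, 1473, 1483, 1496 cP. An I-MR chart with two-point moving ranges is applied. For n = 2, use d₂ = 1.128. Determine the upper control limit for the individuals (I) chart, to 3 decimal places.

1625.347

X̄ = (1401 + 1462 + 1478 + 1432 + 1492 + 1521 + 1534 + 1622 + 1429 + 1500 + 1473 + 1483 + 1496) / 13 = 1486.3846
Moving ranges: 61, 16, 46, 60, 29, 13, 88, 193, 71, 27, 10, 13; M̄R̄ = 627.0000 / 12 = 52.2500
UCL = X̄ + 3·M̄R̄/d₂ = 1486.3846 + 3 × 52.2500 / 1.128 = 1625.3474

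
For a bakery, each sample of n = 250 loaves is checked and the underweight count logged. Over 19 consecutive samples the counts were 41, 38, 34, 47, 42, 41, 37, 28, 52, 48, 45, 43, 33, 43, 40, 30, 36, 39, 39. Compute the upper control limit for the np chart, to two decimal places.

p̄ = Σdᵢ / (k·n) = 756 / (19 × 250) = 0.15916
UCL = np̄ + 3·√(np̄(1−p̄)) = 39.7895 + 3 × √(39.7895×0.84084) = 39.7895 + 3 × 5.7842 = 57.1420

57.14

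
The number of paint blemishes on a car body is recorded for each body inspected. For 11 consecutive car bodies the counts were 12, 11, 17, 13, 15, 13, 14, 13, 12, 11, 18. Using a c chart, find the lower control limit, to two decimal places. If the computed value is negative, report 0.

c̄ = (12 + 11 + 17 + 13 + 15 + 13 + 14 + 13 + 12 + 11 + 18) / 11 = 149 / 11 = 13.5455
LCL = c̄ − 3√c̄ = 13.5455 − 3 × 3.6804 = 2.5042

2.50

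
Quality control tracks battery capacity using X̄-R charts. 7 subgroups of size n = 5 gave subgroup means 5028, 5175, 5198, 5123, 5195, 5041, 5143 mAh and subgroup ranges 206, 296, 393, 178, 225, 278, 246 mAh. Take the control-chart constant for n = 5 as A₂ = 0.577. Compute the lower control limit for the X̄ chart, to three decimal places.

4978.815

X̄̄ = (5028 + 5175 + 5198 + 5123 + 5195 + 5041 + 5143) / 7 = 35903.0000 / 7 = 5129.0000
R̄ = (206 + 296 + 393 + 178 + 225 + 278 + 246) / 7 = 1822.0000 / 7 = 260.2857
LCL = X̄̄ − A₂·R̄ = 5129.0000 − 0.577 × 260.2857 = 4978.8151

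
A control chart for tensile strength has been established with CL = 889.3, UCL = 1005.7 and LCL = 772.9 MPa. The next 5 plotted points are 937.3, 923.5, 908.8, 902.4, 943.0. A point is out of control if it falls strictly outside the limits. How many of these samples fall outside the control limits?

0

All 5 points lie within [772.9, 1005.7].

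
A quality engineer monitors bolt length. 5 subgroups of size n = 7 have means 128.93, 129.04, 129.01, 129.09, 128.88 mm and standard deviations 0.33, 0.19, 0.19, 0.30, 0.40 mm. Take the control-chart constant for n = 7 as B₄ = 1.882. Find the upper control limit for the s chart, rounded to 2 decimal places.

0.53

s̄ = (0.33 + 0.19 + 0.19 + 0.30 + 0.40) / 5 = 0.2820
UCL_s = B₄·s̄ = 1.882 × 0.2820 = 0.5307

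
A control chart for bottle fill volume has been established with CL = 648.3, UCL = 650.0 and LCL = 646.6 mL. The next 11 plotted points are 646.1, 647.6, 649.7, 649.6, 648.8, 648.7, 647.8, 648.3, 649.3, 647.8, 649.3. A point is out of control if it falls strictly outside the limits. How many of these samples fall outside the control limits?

1

Compare each point to [646.6, 650.0]: sample 1 = 646.1 < LCL.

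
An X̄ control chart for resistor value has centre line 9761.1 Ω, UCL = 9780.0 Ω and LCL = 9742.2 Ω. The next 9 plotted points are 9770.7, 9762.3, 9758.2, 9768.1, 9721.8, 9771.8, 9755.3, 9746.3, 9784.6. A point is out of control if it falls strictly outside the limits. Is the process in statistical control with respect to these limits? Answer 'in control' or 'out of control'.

out of control

Compare each point to [9742.2, 9780.0]: sample 5 = 9721.8 < LCL; sample 9 = 9784.6 > UCL.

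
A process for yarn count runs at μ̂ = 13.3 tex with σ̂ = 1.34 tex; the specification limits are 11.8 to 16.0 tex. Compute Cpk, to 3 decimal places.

0.373

Cpu = (USL − μ̂) / (3σ̂) = (16.0 − 13.3) / (3 × 1.34) = 0.6716; Cpl = (μ̂ − LSL) / (3σ̂) = (13.3 − 11.8) / (3 × 1.34) = 0.3731; Cpk = min(Cpu, Cpl) = 0.3731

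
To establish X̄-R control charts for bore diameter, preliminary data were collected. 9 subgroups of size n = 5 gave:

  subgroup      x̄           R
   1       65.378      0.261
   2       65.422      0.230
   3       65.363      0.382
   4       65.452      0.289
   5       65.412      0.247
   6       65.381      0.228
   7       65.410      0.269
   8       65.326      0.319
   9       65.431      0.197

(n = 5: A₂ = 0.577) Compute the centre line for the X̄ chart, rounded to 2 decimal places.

65.40

X̄̄ = (65.378 + 65.422 + 65.363 + 65.452 + 65.412 + 65.381 + 65.410 + 65.326 + 65.431) / 9 = 588.5750 / 9 = 65.3972
CL = X̄̄ = 65.3972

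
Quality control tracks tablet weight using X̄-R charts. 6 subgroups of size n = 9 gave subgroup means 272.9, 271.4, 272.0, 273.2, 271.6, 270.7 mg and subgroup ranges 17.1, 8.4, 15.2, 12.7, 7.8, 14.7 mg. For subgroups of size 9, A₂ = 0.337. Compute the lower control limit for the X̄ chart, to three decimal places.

267.704

X̄̄ = (272.9 + 271.4 + 272.0 + 273.2 + 271.6 + 270.7) / 6 = 1631.8000 / 6 = 271.9667
R̄ = (17.1 + 8.4 + 15.2 + 12.7 + 7.8 + 14.7) / 6 = 75.9000 / 6 = 12.6500
LCL = X̄̄ − A₂·R̄ = 271.9667 − 0.337 × 12.6500 = 267.7036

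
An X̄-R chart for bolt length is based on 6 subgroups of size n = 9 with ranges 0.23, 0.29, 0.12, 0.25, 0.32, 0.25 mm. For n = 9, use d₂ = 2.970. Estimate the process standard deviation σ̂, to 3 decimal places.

0.082

R̄ = (0.23 + 0.29 + 0.12 + 0.25 + 0.32 + 0.25) / 6 = 0.2433
σ̂ = R̄ / d₂ = 0.2433 / 2.970 = 0.0819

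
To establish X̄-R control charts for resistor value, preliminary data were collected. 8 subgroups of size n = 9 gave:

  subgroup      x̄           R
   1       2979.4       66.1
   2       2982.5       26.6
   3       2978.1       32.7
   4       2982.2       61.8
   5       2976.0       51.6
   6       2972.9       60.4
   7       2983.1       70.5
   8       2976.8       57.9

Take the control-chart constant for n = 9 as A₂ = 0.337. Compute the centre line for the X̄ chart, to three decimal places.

X̄̄ = (2979.4 + 2982.5 + 2978.1 + 2982.2 + 2976.0 + 2972.9 + 2983.1 + 2976.8) / 8 = 23831.0000 / 8 = 2978.8750
CL = X̄̄ = 2978.8750

2978.875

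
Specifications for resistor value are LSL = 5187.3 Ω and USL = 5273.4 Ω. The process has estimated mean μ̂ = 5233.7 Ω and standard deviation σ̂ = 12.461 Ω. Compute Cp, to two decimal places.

Cp = (USL − LSL) / (6σ̂) = (5273.4 − 5187.3) / (6 × 12.461) = 86.1000 / 74.7660 = 1.1516

1.15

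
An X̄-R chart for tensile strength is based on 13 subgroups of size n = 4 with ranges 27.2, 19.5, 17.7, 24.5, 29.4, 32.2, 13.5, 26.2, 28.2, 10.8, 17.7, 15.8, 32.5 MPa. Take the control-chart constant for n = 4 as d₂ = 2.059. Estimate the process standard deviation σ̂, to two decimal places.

11.03

R̄ = (27.2 + 19.5 + 17.7 + 24.5 + 29.4 + 32.2 + 13.5 + 26.2 + 28.2 + 10.8 + 17.7 + 15.8 + 32.5) / 13 = 22.7077
σ̂ = R̄ / d₂ = 22.7077 / 2.059 = 11.0285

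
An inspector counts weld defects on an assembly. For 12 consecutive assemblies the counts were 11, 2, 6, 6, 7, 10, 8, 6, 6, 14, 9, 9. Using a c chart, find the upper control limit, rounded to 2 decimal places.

c̄ = (11 + 2 + 6 + 6 + 7 + 10 + 8 + 6 + 6 + 14 + 9 + 9) / 12 = 94 / 12 = 7.8333
UCL = c̄ + 3√c̄ = 7.8333 + 3 × √7.8333 = 7.8333 + 3 × 2.7988 = 16.2298

16.23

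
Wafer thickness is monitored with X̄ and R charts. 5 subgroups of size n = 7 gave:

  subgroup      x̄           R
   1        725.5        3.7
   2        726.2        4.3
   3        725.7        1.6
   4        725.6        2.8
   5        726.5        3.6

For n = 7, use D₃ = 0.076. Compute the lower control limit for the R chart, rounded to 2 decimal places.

R̄ = (3.7 + 4.3 + 1.6 + 2.8 + 3.6) / 5 = 16.0000 / 5 = 3.2000
LCL_R = D₃·R̄ = 0.076 × 3.2000 = 0.2432

0.24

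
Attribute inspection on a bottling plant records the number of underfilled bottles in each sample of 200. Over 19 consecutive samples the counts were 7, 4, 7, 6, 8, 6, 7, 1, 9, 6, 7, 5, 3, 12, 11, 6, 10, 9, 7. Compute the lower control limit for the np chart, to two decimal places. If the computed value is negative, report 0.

0.00

p̄ = Σdᵢ / (k·n) = 131 / (19 × 200) = 0.03447
LCL = np̄ − 3·√(np̄(1−p̄)) = 6.8947 − 3 × 2.5801 = -0.8456 → 0 (negative, so LCL = 0)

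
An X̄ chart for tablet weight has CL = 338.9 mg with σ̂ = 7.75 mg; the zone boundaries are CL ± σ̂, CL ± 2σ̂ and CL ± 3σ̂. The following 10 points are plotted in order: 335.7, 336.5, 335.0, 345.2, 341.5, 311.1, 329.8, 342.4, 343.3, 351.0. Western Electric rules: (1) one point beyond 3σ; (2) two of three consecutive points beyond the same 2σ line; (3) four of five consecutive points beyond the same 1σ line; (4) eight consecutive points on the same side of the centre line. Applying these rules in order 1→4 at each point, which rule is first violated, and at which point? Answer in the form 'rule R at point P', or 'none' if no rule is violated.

rule 1 at point 6

Zone of each point (C = within 1σ̂, B = 1σ̂–2σ̂, A = 2σ̂–3σ̂, * = beyond 3σ̂; sign = side of CL): 1:-C, 2:-C, 3:-C, 4:+C, 5:+C, 6:-*, 7:-B, 8:+C, 9:+C, 10:+B
Rule 1 (one point beyond the 3σ limits) is satisfied at point 6.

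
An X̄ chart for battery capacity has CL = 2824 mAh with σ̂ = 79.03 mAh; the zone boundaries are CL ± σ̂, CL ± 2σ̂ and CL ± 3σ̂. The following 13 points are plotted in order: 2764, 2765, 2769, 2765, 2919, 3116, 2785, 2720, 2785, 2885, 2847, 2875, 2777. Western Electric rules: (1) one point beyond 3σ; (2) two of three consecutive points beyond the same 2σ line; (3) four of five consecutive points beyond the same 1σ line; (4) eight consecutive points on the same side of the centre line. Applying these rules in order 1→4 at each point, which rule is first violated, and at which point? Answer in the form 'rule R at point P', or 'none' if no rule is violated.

rule 1 at point 6

Zone of each point (C = within 1σ̂, B = 1σ̂–2σ̂, A = 2σ̂–3σ̂, * = beyond 3σ̂; sign = side of CL): 1:-C, 2:-C, 3:-C, 4:-C, 5:+B, 6:+*, 7:-C, 8:-B, 9:-C, 10:+C, 11:+C, 12:+C, 13:-C
Rule 1 (one point beyond the 3σ limits) is satisfied at point 6.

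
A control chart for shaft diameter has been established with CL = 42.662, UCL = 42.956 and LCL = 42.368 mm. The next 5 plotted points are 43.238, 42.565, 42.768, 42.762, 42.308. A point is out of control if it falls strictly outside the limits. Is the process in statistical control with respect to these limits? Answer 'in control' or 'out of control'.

Compare each point to [42.368, 42.956]: sample 1 = 43.238 > UCL; sample 5 = 42.308 < LCL.

out of control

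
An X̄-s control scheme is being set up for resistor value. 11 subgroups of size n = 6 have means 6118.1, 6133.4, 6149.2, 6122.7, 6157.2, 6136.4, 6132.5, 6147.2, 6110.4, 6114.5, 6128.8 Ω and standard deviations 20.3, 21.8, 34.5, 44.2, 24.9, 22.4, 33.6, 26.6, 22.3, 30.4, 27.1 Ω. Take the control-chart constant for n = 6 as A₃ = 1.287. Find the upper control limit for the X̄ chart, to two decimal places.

X̄̄ = (6118.1 + 6133.4 + 6149.2 + 6122.7 + 6157.2 + 6136.4 + 6132.5 + 6147.2 + 6110.4 + 6114.5 + 6128.8) / 11 = 6131.8545
s̄ = (20.3 + 21.8 + 34.5 + 44.2 + 24.9 + 22.4 + 33.6 + 26.6 + 22.3 + 30.4 + 27.1) / 11 = 28.0091
UCL = X̄̄ + A₃·s̄ = 6131.8545 + 1.287 × 28.0091 = 6167.9022

6167.90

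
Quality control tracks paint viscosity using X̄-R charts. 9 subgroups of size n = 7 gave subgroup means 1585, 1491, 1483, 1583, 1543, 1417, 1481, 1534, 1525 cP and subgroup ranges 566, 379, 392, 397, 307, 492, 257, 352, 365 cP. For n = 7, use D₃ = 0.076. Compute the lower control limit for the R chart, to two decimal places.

29.61

R̄ = (566 + 379 + 392 + 397 + 307 + 492 + 257 + 352 + 365) / 9 = 3507.0000 / 9 = 389.6667
LCL_R = D₃·R̄ = 0.076 × 389.6667 = 29.6147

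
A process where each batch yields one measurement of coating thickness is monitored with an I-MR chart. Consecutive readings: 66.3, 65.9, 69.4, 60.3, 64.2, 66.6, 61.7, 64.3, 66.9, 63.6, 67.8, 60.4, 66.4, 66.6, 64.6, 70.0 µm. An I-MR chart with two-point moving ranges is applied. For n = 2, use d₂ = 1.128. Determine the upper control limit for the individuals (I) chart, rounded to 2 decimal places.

75.58

X̄ = (66.3 + 65.9 + 69.4 + 60.3 + 64.2 + 66.6 + 61.7 + 64.3 + 66.9 + 63.6 + 67.8 + 60.4 + 66.4 + 66.6 + 64.6 + 70.0) / 16 = 65.3125
Moving ranges: 0.4, 3.5, 9.1, 3.9, 2.4, 4.9, 2.6, 2.6, 3.3, 4.2, 7.4, 6.0, 0.2, 2.0, 5.4; M̄R̄ = 57.9000 / 15 = 3.8600
UCL = X̄ + 3·M̄R̄/d₂ = 65.3125 + 3 × 3.8600 / 1.128 = 75.5785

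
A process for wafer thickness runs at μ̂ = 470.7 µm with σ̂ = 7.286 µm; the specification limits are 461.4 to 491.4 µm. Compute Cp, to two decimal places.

0.69

Cp = (USL − LSL) / (6σ̂) = (491.4 − 461.4) / (6 × 7.286) = 30.0000 / 43.7160 = 0.6862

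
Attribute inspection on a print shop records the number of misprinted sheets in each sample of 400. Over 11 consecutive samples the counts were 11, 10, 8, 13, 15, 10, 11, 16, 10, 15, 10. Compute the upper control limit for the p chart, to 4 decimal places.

p̄ = Σdᵢ / (k·n) = 129 / (11 × 400) = 0.02932
UCL = p̄ + 3·√(p̄(1−p̄)/n) = 0.02932 + 3 × √(0.02932×0.97068/400) = 0.02932 + 3 × 0.00843 = 0.05462

0.0546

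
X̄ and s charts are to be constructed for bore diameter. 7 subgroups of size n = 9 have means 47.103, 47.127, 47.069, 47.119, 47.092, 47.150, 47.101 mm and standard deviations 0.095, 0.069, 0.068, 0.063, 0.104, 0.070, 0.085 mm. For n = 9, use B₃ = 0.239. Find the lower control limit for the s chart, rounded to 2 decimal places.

s̄ = (0.095 + 0.069 + 0.068 + 0.063 + 0.104 + 0.070 + 0.085) / 7 = 0.0791
LCL_s = B₃·s̄ = 0.239 × 0.0791 = 0.0189

0.02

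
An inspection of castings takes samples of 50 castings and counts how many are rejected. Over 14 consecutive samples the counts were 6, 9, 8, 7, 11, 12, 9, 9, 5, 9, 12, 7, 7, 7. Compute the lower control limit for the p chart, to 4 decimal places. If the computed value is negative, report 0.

0.0097

p̄ = Σdᵢ / (k·n) = 118 / (14 × 50) = 0.16857
LCL = p̄ − 3·√(p̄(1−p̄)/n) = 0.16857 − 3 × 0.05294 = 0.00974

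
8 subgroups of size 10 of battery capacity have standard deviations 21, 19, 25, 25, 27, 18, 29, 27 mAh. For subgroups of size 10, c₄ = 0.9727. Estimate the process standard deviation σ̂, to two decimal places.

24.55

s̄ = (21 + 19 + 25 + 25 + 27 + 18 + 29 + 27) / 8 = 23.8750
σ̂ = s̄ / c₄ = 23.8750 / 0.9727 = 24.5451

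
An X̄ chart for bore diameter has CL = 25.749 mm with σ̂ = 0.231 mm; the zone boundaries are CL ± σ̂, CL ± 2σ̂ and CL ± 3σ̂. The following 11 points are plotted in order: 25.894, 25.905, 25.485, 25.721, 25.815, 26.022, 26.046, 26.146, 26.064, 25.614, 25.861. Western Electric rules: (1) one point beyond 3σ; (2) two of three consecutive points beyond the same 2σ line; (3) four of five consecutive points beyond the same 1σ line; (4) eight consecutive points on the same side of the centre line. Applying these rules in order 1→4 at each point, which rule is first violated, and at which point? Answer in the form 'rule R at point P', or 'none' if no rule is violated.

rule 3 at point 9

Zone of each point (C = within 1σ̂, B = 1σ̂–2σ̂, A = 2σ̂–3σ̂, * = beyond 3σ̂; sign = side of CL): 1:+C, 2:+C, 3:-B, 4:-C, 5:+C, 6:+B, 7:+B, 8:+B, 9:+B, 10:-C, 11:+C
Rule 3 (four of five consecutive points beyond the same 1σ limit) is satisfied at point 9.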